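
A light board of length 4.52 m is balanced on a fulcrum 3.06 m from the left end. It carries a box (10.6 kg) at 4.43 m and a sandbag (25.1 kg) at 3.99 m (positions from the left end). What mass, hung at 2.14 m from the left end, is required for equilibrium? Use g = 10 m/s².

Take moments about the fulcrum (at 3.06 m from the left end).
Box: 10.6 × 10 = 106 N down at 4.43 m → arm 1.37 m, τ = 106 × 1.37 = 145.2 N·m clockwise.
Sandbag: 25.1 × 10 = 251 N down at 3.99 m → arm 0.93 m, τ = 251 × 0.93 = 233.4 N·m clockwise.
Net moment of known loads = 378.6 N·m clockwise.
An unknown mass m at 2.14 m has arm 0.92 m; its moment is m·g·0.92 counterclockwise.
Στ = 0 ⇒ m × 10 × 0.92 = 378.6 ⇒ m = 378.6 / (10 × 0.92) = 41.2 kg.

m ≈ 41.2 kg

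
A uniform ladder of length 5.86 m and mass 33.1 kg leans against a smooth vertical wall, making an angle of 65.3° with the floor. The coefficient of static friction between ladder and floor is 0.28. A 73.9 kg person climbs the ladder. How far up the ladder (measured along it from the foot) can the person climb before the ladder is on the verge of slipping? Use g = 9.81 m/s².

Choose the foot of the ladder as the axis so the floor normal and friction both act there and drop out.
Ladder weight 33.1×9.81 = 324.7 N acts at 2.93 m along the ladder; its horizontal arm is 2.93·cos65.3° = 1.224 m → τ = 397.4 N·m clockwise.
Person weight 73.9×9.81 = 725 N at distance d → arm d·cos65.3° → τ = 725·d·0.4179 clockwise.
Wall normal N at the top has arm L sinθ = 5.324 m counterclockwise, so Στ = 0 gives N·5.324 = 397.4 + 303·d.
ΣFy = 0 ⇒ N_floor = 1050 N, so the maximum friction is μ_s·N_floor = 0.28×1050 = 294 N. ΣFx = 0 ⇒ N_wall = f, so at the slipping point N = 294 N.
Substituting: 294×5.324 = 397.4 + 303·d ⇒ d = (1565 − 397.4) / 303 = 3.85 m.

d ≈ 3.85 m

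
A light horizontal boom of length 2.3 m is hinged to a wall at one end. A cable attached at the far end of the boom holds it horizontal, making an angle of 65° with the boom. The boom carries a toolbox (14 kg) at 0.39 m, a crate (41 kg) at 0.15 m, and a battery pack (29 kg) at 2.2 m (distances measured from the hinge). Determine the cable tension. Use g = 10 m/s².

T ≈ 362 N

Sum moments about the hinge (the unknown hinge reaction has zero arm there).
Toolbox: 14 × 10 = 140 N down at 0.39 m → arm 0.39 m, τ = 140 × 0.39 = 54.6 N·m clockwise.
Crate: 41 × 10 = 410 N down at 0.15 m → arm 0.15 m, τ = 410 × 0.15 = 61.5 N·m clockwise.
Battery pack: 29 × 10 = 290 N down at 2.2 m → arm 2.2 m, τ = 290 × 2.2 = 638 N·m clockwise.
Total clockwise load moment = 754.1 N·m.
The cable tension T acts at 2.3 m; only its component perpendicular to the boom, T sinθ, produces torque. sin 65° = 0.9063.
Balancing moments: T × 2.3 × 0.9063 = 754.1, giving T = 754.1 / 2.084 = 362 N.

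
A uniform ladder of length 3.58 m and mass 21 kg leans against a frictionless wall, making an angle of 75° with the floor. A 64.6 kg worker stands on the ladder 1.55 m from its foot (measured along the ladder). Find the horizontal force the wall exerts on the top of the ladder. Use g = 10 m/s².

N_wall ≈ 103 N

Taking torques about the foot of the ladder:
Ladder weight 21×10 = 210 N acts at 1.79 m along the ladder; its horizontal arm is 1.79·cos75° = 0.4633 m → τ = 97.29 N·m clockwise.
Worker: 64.6×10 = 646 N at 1.55 m → arm 0.4012 m → τ = 259.2 N·m clockwise.
Wall normal N acts horizontally at the top; its moment arm is the height L sinθ = 3.58·sin75° = 3.458 m, counterclockwise.
For rotational equilibrium, N × 3.458 = 356.5, so N = 103 N.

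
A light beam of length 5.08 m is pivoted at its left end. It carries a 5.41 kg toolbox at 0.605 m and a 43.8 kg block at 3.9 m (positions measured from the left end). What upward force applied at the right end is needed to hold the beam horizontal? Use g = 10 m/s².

Taking torques about the left end:
Toolbox: 5.41 × 10 = 54.1 N down at 0.605 m → arm 0.605 m, τ = 54.1 × 0.605 = 32.73 N·m clockwise.
Block: 43.8 × 10 = 438 N down at 3.9 m → arm 3.9 m, τ = 438 × 3.9 = 1708 N·m clockwise.
Net moment of the loads = 1741 N·m clockwise.
The upward force F acts at the right end, arm 5.08 m, giving F × 5.08 counterclockwise.
Setting net torque to zero: F × 5.08 = 1741 → F = 1741 / 5.08 = 343 N.

F ≈ 343 N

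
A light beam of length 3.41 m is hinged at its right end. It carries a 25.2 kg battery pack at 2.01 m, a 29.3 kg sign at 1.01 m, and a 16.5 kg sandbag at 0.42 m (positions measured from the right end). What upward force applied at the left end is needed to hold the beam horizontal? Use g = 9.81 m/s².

F ≈ 251 N

Sum moments about the right end (the unknown pivot reaction has zero arm there).
Battery pack: 25.2 × 9.81 = 247.2 N down at 2.01 m → arm 2.01 m, τ = 247.2 × 2.01 = 496.9 N·m counterclockwise.
Sign: 29.3 × 9.81 = 287.4 N down at 1.01 m → arm 1.01 m, τ = 287.4 × 1.01 = 290.3 N·m counterclockwise.
Sandbag: 16.5 × 9.81 = 161.9 N down at 0.42 m → arm 0.42 m, τ = 161.9 × 0.42 = 68 N·m counterclockwise.
Net moment of the loads = 855.2 N·m counterclockwise.
The upward force F acts at the left end, arm 3.41 m, giving F × 3.41 clockwise.
Στ = 0 ⇒ F × 3.41 = 855.2 ⇒ F = 855.2 / 3.41 = 251 N.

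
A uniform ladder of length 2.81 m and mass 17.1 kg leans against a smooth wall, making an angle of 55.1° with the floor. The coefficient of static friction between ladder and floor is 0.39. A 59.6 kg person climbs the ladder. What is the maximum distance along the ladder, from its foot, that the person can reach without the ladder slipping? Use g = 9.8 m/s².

Take moments about the foot of the ladder.
Ladder weight 17.1×9.8 = 167.6 N acts at 1.405 m along the ladder; its horizontal arm is 1.405·cos55.1° = 0.8039 m → τ = 134.7 N·m clockwise.
Person weight 59.6×9.8 = 584.1 N at distance d → arm d·cos55.1° → τ = 584.1·d·0.5721 clockwise.
Wall normal N at the top has arm L sinθ = 2.305 m counterclockwise, so Στ = 0 gives N·2.305 = 134.7 + 334.2·d.
ΣFy = 0 ⇒ N_floor = 751.7 N, so the maximum friction is μ_s·N_floor = 0.39×751.7 = 293.2 N. ΣFx = 0 ⇒ N_wall = f, so at the slipping point N = 293.2 N.
Substituting: 293.2×2.305 = 134.7 + 334.2·d ⇒ d = (675.8 − 134.7) / 334.2 = 1.62 m.

d ≈ 1.62 m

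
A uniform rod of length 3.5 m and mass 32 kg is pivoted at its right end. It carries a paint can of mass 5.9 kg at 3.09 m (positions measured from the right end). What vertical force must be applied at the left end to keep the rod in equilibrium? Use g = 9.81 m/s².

Take moments about the right end.
Beam weight: 32 × 9.81 = 313.9 N down at 1.75 m → arm 1.75 m, τ = 313.9 × 1.75 = 549.3 N·m counterclockwise.
Paint can: 5.9 × 9.81 = 57.88 N down at 3.09 m → arm 3.09 m, τ = 57.88 × 3.09 = 178.8 N·m counterclockwise.
Net moment of the loads = 728.1 N·m counterclockwise.
The upward force F acts at the left end, arm 3.5 m, giving F × 3.5 clockwise.
Balancing moments: F × 3.5 = 728.1, giving F = 728.1 / 3.5 = 208 N.

F ≈ 208 N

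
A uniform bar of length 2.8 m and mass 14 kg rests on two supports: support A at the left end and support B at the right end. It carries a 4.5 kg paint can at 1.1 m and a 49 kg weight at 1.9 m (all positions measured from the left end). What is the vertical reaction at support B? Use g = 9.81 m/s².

Take moments about support A.
Beam weight: 14 × 9.81 = 137.3 N down at 1.4 m → arm 1.4 m, τ = 137.3 × 1.4 = 192.2 N·m clockwise.
Paint can: 4.5 × 9.81 = 44.15 N down at 1.1 m → arm 1.1 m, τ = 44.15 × 1.1 = 48.57 N·m clockwise.
Weight: 49 × 9.81 = 480.7 N down at 1.9 m → arm 1.9 m, τ = 480.7 × 1.9 = 913.3 N·m clockwise.
Net load moment about support A = 1154 N·m clockwise.
Reaction R at support B is upward at 2.8 m, arm 2.8 m → moment R × 2.8 counterclockwise.
Setting net torque to zero: R × 2.8 = 1154 → R = 412 N.

R_B ≈ 412 N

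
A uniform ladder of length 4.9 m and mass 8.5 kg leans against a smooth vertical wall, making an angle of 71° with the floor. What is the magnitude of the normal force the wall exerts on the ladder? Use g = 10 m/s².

Sum moments about the foot of the ladder (the floor normal and friction both act there and drop out).
Ladder weight 8.5×10 = 85 N acts at 2.45 m along the ladder; its horizontal arm is 2.45·cos71° = 0.7976 m → τ = 67.8 N·m clockwise.
Wall normal N acts horizontally at the top; its moment arm is the height L sinθ = 4.9·sin71° = 4.633 m, counterclockwise.
Balancing moments: N × 4.633 = 67.8, giving N = 14.6 N.

N_wall ≈ 14.6 N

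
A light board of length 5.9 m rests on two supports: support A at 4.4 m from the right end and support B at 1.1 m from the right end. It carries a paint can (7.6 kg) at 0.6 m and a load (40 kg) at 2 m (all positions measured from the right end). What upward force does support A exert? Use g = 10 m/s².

R_A ≈ 97.6 N

Taking torques about support B:
Paint can: 7.6 × 10 = 76 N down at 0.6 m → arm 0.5 m, τ = 76 × 0.5 = 38 N·m clockwise.
Load: 40 × 10 = 400 N down at 2 m → arm 0.9 m, τ = 400 × 0.9 = 360 N·m counterclockwise.
Net load moment about support B = 322 N·m counterclockwise.
Reaction R at support A is upward at 4.4 m, arm 3.3 m → moment R × 3.3 clockwise.
Balancing moments: R × 3.3 = 322, giving R = 97.6 N.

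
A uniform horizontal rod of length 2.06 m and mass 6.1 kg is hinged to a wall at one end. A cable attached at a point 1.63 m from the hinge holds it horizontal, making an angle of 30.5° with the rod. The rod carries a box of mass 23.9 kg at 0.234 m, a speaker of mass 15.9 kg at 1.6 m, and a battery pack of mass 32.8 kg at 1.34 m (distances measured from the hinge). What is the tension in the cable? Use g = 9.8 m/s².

T ≈ 963 N

Taking torques about the hinge:
Beam weight: 6.1 × 9.8 = 59.78 N down at 1.03 m → arm 1.03 m, τ = 59.78 × 1.03 = 61.57 N·m clockwise.
Box: 23.9 × 9.8 = 234.2 N down at 0.234 m → arm 0.234 m, τ = 234.2 × 0.234 = 54.8 N·m clockwise.
Speaker: 15.9 × 9.8 = 155.8 N down at 1.6 m → arm 1.6 m, τ = 155.8 × 1.6 = 249.3 N·m clockwise.
Battery pack: 32.8 × 9.8 = 321.4 N down at 1.34 m → arm 1.34 m, τ = 321.4 × 1.34 = 430.7 N·m clockwise.
Total clockwise load moment = 796.4 N·m.
The cable tension T acts at 1.63 m; only its component perpendicular to the rod, T sinθ, produces torque. sin 30.5° = 0.5075.
Setting net torque to zero: T × 1.63 × 0.5075 = 796.4 → T = 796.4 / 0.8272 = 963 N.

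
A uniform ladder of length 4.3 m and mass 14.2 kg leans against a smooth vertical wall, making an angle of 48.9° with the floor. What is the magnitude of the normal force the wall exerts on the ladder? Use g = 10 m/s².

N_wall ≈ 61.9 N

Take moments about the foot of the ladder.
Ladder weight 14.2×10 = 142 N acts at 2.15 m along the ladder; its horizontal arm is 2.15·cos48.9° = 1.413 m → τ = 200.6 N·m clockwise.
Wall normal N acts horizontally at the top; its moment arm is the height L sinθ = 4.3·sin48.9° = 3.24 m, counterclockwise.
Στ = 0 ⇒ N × 3.24 = 200.6 ⇒ N = 61.9 N.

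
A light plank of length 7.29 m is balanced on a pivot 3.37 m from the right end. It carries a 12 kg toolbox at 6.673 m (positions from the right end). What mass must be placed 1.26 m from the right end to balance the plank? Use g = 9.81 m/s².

Choose the pivot (at 3.37 m from the right end) as the axis so the support reaction has zero arm there.
Toolbox: 12 × 9.81 = 117.7 N down at 6.673 m → arm 3.303 m, τ = 117.7 × 3.303 = 388.8 N·m counterclockwise.
Net moment of known loads = 388.8 N·m counterclockwise.
An unknown mass m at 1.26 m has arm 2.11 m; its moment is m·g·2.11 clockwise.
Στ = 0 ⇒ m × 9.81 × 2.11 = 388.8 ⇒ m = 388.8 / (9.81 × 2.11) = 18.8 kg.

m ≈ 18.8 kg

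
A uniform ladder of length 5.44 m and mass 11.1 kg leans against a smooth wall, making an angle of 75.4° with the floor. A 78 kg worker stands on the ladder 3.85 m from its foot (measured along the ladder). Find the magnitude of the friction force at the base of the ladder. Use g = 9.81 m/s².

f ≈ 155 N

Take moments about the foot of the ladder.
Ladder weight 11.1×9.81 = 108.9 N acts at 2.72 m along the ladder; its horizontal arm is 2.72·cos75.4° = 0.6856 m → τ = 74.66 N·m clockwise.
Worker: 78×9.81 = 765.2 N at 3.85 m → arm 0.9705 m → τ = 742.6 N·m clockwise.
Wall normal N acts horizontally at the top; its moment arm is the height L sinθ = 5.44·sin75.4° = 5.264 m, counterclockwise.
For rotational equilibrium, N × 5.264 = 817.3, so N = 155 N.
ΣFx = 0: friction at the foot balances the wall's push, so f = N_wall = 155 N.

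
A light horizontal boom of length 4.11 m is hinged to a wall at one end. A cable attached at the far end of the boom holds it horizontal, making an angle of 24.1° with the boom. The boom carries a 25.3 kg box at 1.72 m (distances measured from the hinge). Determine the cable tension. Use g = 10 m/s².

Taking torques about the hinge:
Box: 25.3 × 10 = 253 N down at 1.72 m → arm 1.72 m, τ = 253 × 1.72 = 435.2 N·m clockwise.
Total clockwise load moment = 435.2 N·m.
The cable tension T acts at 4.11 m; only its component perpendicular to the boom, T sinθ, produces torque. sin 24.1° = 0.4083.
Setting net torque to zero: T × 4.11 × 0.4083 = 435.2 → T = 435.2 / 1.678 = 259 N.

T ≈ 259 N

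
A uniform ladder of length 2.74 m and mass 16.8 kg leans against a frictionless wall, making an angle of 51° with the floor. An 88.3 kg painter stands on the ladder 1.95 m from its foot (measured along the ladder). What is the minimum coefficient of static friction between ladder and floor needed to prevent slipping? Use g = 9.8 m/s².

μ_min ≈ 0.549

Take moments about the foot of the ladder.
Ladder weight 16.8×9.8 = 164.6 N acts at 1.37 m along the ladder; its horizontal arm is 1.37·cos51° = 0.8622 m → τ = 141.9 N·m clockwise.
Painter: 88.3×9.8 = 865.3 N at 1.95 m → arm 1.227 m → τ = 1062 N·m clockwise.
Wall normal N acts horizontally at the top; its moment arm is the height L sinθ = 2.74·sin51° = 2.129 m, counterclockwise.
For rotational equilibrium, N × 2.129 = 1204, so N = 565.5 N.
ΣFx = 0 ⇒ f = N_wall = 565.5 N. ΣFy = 0 ⇒ N_floor = 1030 N.
μ_min = f / N_floor = 565.5 / 1030 = 0.549.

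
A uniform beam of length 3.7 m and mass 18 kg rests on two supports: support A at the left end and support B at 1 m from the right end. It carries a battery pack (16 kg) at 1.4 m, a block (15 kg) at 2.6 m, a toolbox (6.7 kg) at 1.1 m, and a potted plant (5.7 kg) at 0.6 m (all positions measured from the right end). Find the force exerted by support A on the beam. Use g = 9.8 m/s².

Sum moments about support B (its reaction then has zero moment arm).
Beam weight: 18 × 9.8 = 176.4 N down at 1.85 m → arm 0.85 m, τ = 176.4 × 0.85 = 149.9 N·m counterclockwise.
Battery pack: 16 × 9.8 = 156.8 N down at 1.4 m → arm 0.4 m, τ = 156.8 × 0.4 = 62.72 N·m counterclockwise.
Block: 15 × 9.8 = 147 N down at 2.6 m → arm 1.6 m, τ = 147 × 1.6 = 235.2 N·m counterclockwise.
Toolbox: 6.7 × 9.8 = 65.66 N down at 1.1 m → arm 0.1 m, τ = 65.66 × 0.1 = 6.566 N·m counterclockwise.
Potted plant: 5.7 × 9.8 = 55.86 N down at 0.6 m → arm 0.4 m, τ = 55.86 × 0.4 = 22.34 N·m clockwise.
Net load moment about support B = 432 N·m counterclockwise.
Reaction R at support A is upward at 3.7 m, arm 2.7 m → moment R × 2.7 clockwise.
Balancing moments: R × 2.7 = 432, giving R = 160 N.

R_A ≈ 160 N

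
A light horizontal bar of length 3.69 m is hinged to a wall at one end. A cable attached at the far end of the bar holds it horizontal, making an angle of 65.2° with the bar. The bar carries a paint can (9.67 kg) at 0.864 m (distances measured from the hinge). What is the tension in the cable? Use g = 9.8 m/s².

Sum moments about the hinge (the unknown hinge reaction has zero arm there).
Paint can: 9.67 × 9.8 = 94.77 N down at 0.864 m → arm 0.864 m, τ = 94.77 × 0.864 = 81.88 N·m clockwise.
Total clockwise load moment = 81.88 N·m.
The cable tension T acts at 3.69 m; only its component perpendicular to the bar, T sinθ, produces torque. sin 65.2° = 0.9078.
Στ = 0 ⇒ T × 3.69 × 0.9078 = 81.88 ⇒ T = 81.88 / 3.35 = 24.4 N.

T ≈ 24.4 N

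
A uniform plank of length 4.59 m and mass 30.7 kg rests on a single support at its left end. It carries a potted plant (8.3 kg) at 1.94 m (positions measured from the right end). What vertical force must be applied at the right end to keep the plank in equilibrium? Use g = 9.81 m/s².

Choose the left end as the axis so the unknown pivot reaction has zero arm there.
Beam weight: 30.7 × 9.81 = 301.2 N down at 2.295 m → arm 2.295 m, τ = 301.2 × 2.295 = 691.3 N·m clockwise.
Potted plant: 8.3 × 9.81 = 81.42 N down at 1.94 m → arm 2.65 m, τ = 81.42 × 2.65 = 215.8 N·m clockwise.
Net moment of the loads = 907.1 N·m clockwise.
The upward force F acts at the right end, arm 4.59 m, giving F × 4.59 counterclockwise.
For rotational equilibrium, F × 4.59 = 907.1, so F = 907.1 / 4.59 = 198 N.

F ≈ 198 N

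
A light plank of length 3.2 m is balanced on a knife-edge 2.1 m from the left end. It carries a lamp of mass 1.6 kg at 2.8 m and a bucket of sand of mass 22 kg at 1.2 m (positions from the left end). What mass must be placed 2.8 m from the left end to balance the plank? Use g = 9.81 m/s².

m ≈ 26.7 kg

Choose the knife-edge (at 2.1 m from the left end) as the axis so the support reaction has zero arm there.
Lamp: 1.6 × 9.81 = 15.7 N down at 2.8 m → arm 0.7 m, τ = 15.7 × 0.7 = 10.99 N·m clockwise.
Bucket of sand: 22 × 9.81 = 215.8 N down at 1.2 m → arm 0.9 m, τ = 215.8 × 0.9 = 194.2 N·m counterclockwise.
Net moment of known loads = 183.2 N·m counterclockwise.
An unknown mass m at 2.8 m has arm 0.7 m; its moment is m·g·0.7 clockwise.
Balancing moments: m × 9.81 × 0.7 = 183.2, giving m = 183.2 / (9.81 × 0.7) = 26.7 kg.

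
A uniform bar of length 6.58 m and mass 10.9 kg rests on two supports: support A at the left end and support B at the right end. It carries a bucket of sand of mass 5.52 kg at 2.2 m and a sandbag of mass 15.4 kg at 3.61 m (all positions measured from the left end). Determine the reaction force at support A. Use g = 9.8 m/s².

About support B:
Beam weight: 10.9 × 9.8 = 106.8 N down at 3.29 m → arm 3.29 m, τ = 106.8 × 3.29 = 351.4 N·m counterclockwise.
Bucket of sand: 5.52 × 9.8 = 54.1 N down at 2.2 m → arm 4.38 m, τ = 54.1 × 4.38 = 237 N·m counterclockwise.
Sandbag: 15.4 × 9.8 = 150.9 N down at 3.61 m → arm 2.97 m, τ = 150.9 × 2.97 = 448.2 N·m counterclockwise.
Net load moment about support B = 1037 N·m counterclockwise.
Reaction R at support A is upward at 0 m, arm 6.58 m → moment R × 6.58 clockwise.
Balancing moments: R × 6.58 = 1037, giving R = 158 N.

R_A ≈ 158 N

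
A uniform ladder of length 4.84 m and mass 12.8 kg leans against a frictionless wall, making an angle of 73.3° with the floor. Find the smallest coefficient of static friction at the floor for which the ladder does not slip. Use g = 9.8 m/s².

Taking torques about the foot of the ladder:
Ladder weight 12.8×9.8 = 125.4 N acts at 2.42 m along the ladder; its horizontal arm is 2.42·cos73.3° = 0.6954 m → τ = 87.2 N·m clockwise.
Wall normal N acts horizontally at the top; its moment arm is the height L sinθ = 4.84·sin73.3° = 4.636 m, counterclockwise.
Setting net torque to zero: N × 4.636 = 87.2 → N = 18.81 N.
ΣFx = 0 ⇒ f = N_wall = 18.81 N. ΣFy = 0 ⇒ N_floor = 125.4 N.
μ_min = f / N_floor = 18.81 / 125.4 = 0.15.

μ_min ≈ 0.15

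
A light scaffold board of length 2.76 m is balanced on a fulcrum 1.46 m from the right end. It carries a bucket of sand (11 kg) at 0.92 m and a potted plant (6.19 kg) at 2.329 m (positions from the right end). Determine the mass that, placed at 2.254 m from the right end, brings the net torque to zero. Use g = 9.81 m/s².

Take moments about the fulcrum (at 1.46 m from the right end).
Bucket of sand: 11 × 9.81 = 107.9 N down at 0.92 m → arm 0.54 m, τ = 107.9 × 0.54 = 58.27 N·m clockwise.
Potted plant: 6.19 × 9.81 = 60.72 N down at 2.329 m → arm 0.869 m, τ = 60.72 × 0.869 = 52.77 N·m counterclockwise.
Net moment of known loads = 5.5 N·m clockwise.
An unknown mass m at 2.254 m has arm 0.794 m; its moment is m·g·0.794 counterclockwise.
Setting net torque to zero: m × 9.81 × 0.794 = 5.5 → m = 5.5 / (9.81 × 0.794) = 0.706 kg.

m ≈ 0.706 kg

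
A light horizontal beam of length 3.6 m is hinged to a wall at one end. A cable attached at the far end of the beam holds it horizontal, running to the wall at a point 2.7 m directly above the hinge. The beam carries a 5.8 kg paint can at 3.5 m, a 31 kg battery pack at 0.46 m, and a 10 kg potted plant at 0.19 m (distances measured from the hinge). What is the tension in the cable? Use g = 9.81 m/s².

T ≈ 166 N

Take moments about the hinge.
Paint can: 5.8 × 9.81 = 56.9 N down at 3.5 m → arm 3.5 m, τ = 56.9 × 3.5 = 199.2 N·m clockwise.
Battery pack: 31 × 9.81 = 304.1 N down at 0.46 m → arm 0.46 m, τ = 304.1 × 0.46 = 139.9 N·m clockwise.
Potted plant: 10 × 9.81 = 98.1 N down at 0.19 m → arm 0.19 m, τ = 98.1 × 0.19 = 18.64 N·m clockwise.
Total clockwise load moment = 357.7 N·m.
The cable tension T acts at 3.6 m; only its component perpendicular to the beam, T sinθ, produces torque. sinθ = h/√(h²+d²) = 2.7/√(2.7²+3.6²) = 0.6.
For rotational equilibrium, T × 3.6 × 0.6 = 357.7, so T = 357.7 / 2.16 = 166 N.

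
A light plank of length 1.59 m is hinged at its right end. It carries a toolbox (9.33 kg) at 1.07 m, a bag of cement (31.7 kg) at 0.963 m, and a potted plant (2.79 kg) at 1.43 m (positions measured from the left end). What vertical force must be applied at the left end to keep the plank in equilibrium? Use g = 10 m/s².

Taking torques about the right end:
Toolbox: 9.33 × 10 = 93.3 N down at 1.07 m → arm 0.52 m, τ = 93.3 × 0.52 = 48.52 N·m counterclockwise.
Bag of cement: 31.7 × 10 = 317 N down at 0.963 m → arm 0.627 m, τ = 317 × 0.627 = 198.8 N·m counterclockwise.
Potted plant: 2.79 × 10 = 27.9 N down at 1.43 m → arm 0.16 m, τ = 27.9 × 0.16 = 4.464 N·m counterclockwise.
Net moment of the loads = 251.8 N·m counterclockwise.
The upward force F acts at the left end, arm 1.59 m, giving F × 1.59 clockwise.
Balancing moments: F × 1.59 = 251.8, giving F = 251.8 / 1.59 = 158 N.

F ≈ 158 N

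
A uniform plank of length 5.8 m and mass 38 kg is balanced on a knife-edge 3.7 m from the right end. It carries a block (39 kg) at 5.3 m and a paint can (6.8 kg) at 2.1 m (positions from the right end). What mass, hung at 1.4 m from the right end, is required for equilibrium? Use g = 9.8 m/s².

Taking torques about the knife-edge (at 3.7 m from the right end):
Beam weight: 38 × 9.8 = 372.4 N down at 2.9 m → arm 0.8 m, τ = 372.4 × 0.8 = 297.9 N·m clockwise.
Block: 39 × 9.8 = 382.2 N down at 5.3 m → arm 1.6 m, τ = 382.2 × 1.6 = 611.5 N·m counterclockwise.
Paint can: 6.8 × 9.8 = 66.64 N down at 2.1 m → arm 1.6 m, τ = 66.64 × 1.6 = 106.6 N·m clockwise.
Net moment of known loads = 207 N·m counterclockwise.
An unknown mass m at 1.4 m has arm 2.3 m; its moment is m·g·2.3 clockwise.
For rotational equilibrium, m × 9.8 × 2.3 = 207, so m = 207 / (9.8 × 2.3) = 9.18 kg.

m ≈ 9.18 kg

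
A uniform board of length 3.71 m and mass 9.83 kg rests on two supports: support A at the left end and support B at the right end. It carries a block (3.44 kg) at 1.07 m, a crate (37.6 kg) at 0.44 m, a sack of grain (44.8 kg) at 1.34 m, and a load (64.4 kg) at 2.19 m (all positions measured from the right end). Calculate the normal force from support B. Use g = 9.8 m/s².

R_B ≈ 936 N

About support A:
Beam weight: 9.83 × 9.8 = 96.33 N down at 1.855 m → arm 1.855 m, τ = 96.33 × 1.855 = 178.7 N·m clockwise.
Block: 3.44 × 9.8 = 33.71 N down at 1.07 m → arm 2.64 m, τ = 33.71 × 2.64 = 88.99 N·m clockwise.
Crate: 37.6 × 9.8 = 368.5 N down at 0.44 m → arm 3.27 m, τ = 368.5 × 3.27 = 1205 N·m clockwise.
Sack of grain: 44.8 × 9.8 = 439 N down at 1.34 m → arm 2.37 m, τ = 439 × 2.37 = 1040 N·m clockwise.
Load: 64.4 × 9.8 = 631.1 N down at 2.19 m → arm 1.52 m, τ = 631.1 × 1.52 = 959.3 N·m clockwise.
Net load moment about support A = 3472 N·m clockwise.
Reaction R at support B is upward at 0 m, arm 3.71 m → moment R × 3.71 counterclockwise.
Setting net torque to zero: R × 3.71 = 3472 → R = 936 N.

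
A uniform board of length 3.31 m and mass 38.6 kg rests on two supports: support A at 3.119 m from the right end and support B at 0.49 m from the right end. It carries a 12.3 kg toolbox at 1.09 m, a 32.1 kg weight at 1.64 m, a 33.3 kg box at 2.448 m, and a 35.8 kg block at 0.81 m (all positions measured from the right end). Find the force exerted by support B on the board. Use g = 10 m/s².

R_B ≈ 890 N

Taking torques about support A:
Beam weight: 38.6 × 10 = 386 N down at 1.655 m → arm 1.464 m, τ = 386 × 1.464 = 565.1 N·m clockwise.
Toolbox: 12.3 × 10 = 123 N down at 1.09 m → arm 2.029 m, τ = 123 × 2.029 = 249.6 N·m clockwise.
Weight: 32.1 × 10 = 321 N down at 1.64 m → arm 1.479 m, τ = 321 × 1.479 = 474.8 N·m clockwise.
Box: 33.3 × 10 = 333 N down at 2.448 m → arm 0.671 m, τ = 333 × 0.671 = 223.4 N·m clockwise.
Block: 35.8 × 10 = 358 N down at 0.81 m → arm 2.309 m, τ = 358 × 2.309 = 826.6 N·m clockwise.
Net load moment about support A = 2340 N·m clockwise.
Reaction R at support B is upward at 0.49 m, arm 2.629 m → moment R × 2.629 counterclockwise.
For rotational equilibrium, R × 2.629 = 2340, so R = 890 N.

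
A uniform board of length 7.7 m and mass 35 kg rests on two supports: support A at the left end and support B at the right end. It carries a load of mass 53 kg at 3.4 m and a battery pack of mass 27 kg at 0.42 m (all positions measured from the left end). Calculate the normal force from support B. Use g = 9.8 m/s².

Choose support A as the axis so its reaction then has zero moment arm.
Beam weight: 35 × 9.8 = 343 N down at 3.85 m → arm 3.85 m, τ = 343 × 3.85 = 1321 N·m clockwise.
Load: 53 × 9.8 = 519.4 N down at 3.4 m → arm 3.4 m, τ = 519.4 × 3.4 = 1766 N·m clockwise.
Battery pack: 27 × 9.8 = 264.6 N down at 0.42 m → arm 0.42 m, τ = 264.6 × 0.42 = 111.1 N·m clockwise.
Net load moment about support A = 3198 N·m clockwise.
Reaction R at support B is upward at 7.7 m, arm 7.7 m → moment R × 7.7 counterclockwise.
Balancing moments: R × 7.7 = 3198, giving R = 415 N.

R_B ≈ 415 N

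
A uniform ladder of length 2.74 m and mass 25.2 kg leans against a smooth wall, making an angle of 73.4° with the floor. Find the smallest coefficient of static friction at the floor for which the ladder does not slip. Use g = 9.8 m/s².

About the foot of the ladder:
Ladder weight 25.2×9.8 = 247 N acts at 1.37 m along the ladder; its horizontal arm is 1.37·cos73.4° = 0.3914 m → τ = 96.68 N·m clockwise.
Wall normal N acts horizontally at the top; its moment arm is the height L sinθ = 2.74·sin73.4° = 2.626 m, counterclockwise.
Setting net torque to zero: N × 2.626 = 96.68 → N = 36.82 N.
ΣFx = 0 ⇒ f = N_wall = 36.82 N. ΣFy = 0 ⇒ N_floor = 247 N.
μ_min = f / N_floor = 36.82 / 247 = 0.149.

μ_min ≈ 0.149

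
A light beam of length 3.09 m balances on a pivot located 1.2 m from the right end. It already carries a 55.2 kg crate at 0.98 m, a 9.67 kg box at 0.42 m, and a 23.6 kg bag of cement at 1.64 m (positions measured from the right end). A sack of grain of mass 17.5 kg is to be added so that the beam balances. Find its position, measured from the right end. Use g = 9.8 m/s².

Sum moments about the pivot (at 1.2 m from the right end) (the support reaction has zero arm there).
Crate: 55.2 × 9.8 = 541 N down at 0.98 m → arm 0.22 m, τ = 541 × 0.22 = 119 N·m clockwise.
Box: 9.67 × 9.8 = 94.77 N down at 0.42 m → arm 0.78 m, τ = 94.77 × 0.78 = 73.92 N·m clockwise.
Bag of cement: 23.6 × 9.8 = 231.3 N down at 1.64 m → arm 0.44 m, τ = 231.3 × 0.44 = 101.8 N·m counterclockwise.
Net moment of existing loads = 91.12 N·m clockwise.
The sack of grain weighs 17.5 × 9.8 = 171.5 N and must supply an equal counterclockwise moment, so its lever arm about the pivot is 91.12 / 171.5 = 0.531 m.
That puts it at 1.2 + 0.531 = 1.73 m from the right end.

x ≈ 1.73 m from the right end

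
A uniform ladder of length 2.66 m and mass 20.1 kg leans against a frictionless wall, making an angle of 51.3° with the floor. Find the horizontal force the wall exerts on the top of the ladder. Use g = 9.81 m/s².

Taking torques about the foot of the ladder:
Ladder weight 20.1×9.81 = 197.2 N acts at 1.33 m along the ladder; its horizontal arm is 1.33·cos51.3° = 0.8316 m → τ = 164 N·m clockwise.
Wall normal N acts horizontally at the top; its moment arm is the height L sinθ = 2.66·sin51.3° = 2.076 m, counterclockwise.
For rotational equilibrium, N × 2.076 = 164, so N = 79 N.

N_wall ≈ 79 N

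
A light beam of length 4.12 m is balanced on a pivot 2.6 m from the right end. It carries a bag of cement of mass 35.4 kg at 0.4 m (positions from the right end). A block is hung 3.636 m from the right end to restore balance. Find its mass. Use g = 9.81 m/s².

Take moments about the pivot (at 2.6 m from the right end).
Bag of cement: 35.4 × 9.81 = 347.3 N down at 0.4 m → arm 2.2 m, τ = 347.3 × 2.2 = 764.1 N·m clockwise.
Net moment of known loads = 764.1 N·m clockwise.
An unknown mass m at 3.636 m has arm 1.036 m; its moment is m·g·1.036 counterclockwise.
Balancing moments: m × 9.81 × 1.036 = 764.1, giving m = 764.1 / (9.81 × 1.036) = 75.2 kg.

m ≈ 75.2 kg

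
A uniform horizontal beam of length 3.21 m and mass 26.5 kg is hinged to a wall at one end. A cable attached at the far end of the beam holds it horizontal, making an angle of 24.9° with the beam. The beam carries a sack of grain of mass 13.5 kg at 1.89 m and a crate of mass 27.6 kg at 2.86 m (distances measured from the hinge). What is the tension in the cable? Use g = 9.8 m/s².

About the hinge:
Beam weight: 26.5 × 9.8 = 259.7 N down at 1.605 m → arm 1.605 m, τ = 259.7 × 1.605 = 416.8 N·m clockwise.
Sack of grain: 13.5 × 9.8 = 132.3 N down at 1.89 m → arm 1.89 m, τ = 132.3 × 1.89 = 250 N·m clockwise.
Crate: 27.6 × 9.8 = 270.5 N down at 2.86 m → arm 2.86 m, τ = 270.5 × 2.86 = 773.6 N·m clockwise.
Total clockwise load moment = 1440 N·m.
The cable tension T acts at 3.21 m; only its component perpendicular to the beam, T sinθ, produces torque. sin 24.9° = 0.421.
For rotational equilibrium, T × 3.21 × 0.421 = 1440, so T = 1440 / 1.351 = 1070 N.

T ≈ 1070 N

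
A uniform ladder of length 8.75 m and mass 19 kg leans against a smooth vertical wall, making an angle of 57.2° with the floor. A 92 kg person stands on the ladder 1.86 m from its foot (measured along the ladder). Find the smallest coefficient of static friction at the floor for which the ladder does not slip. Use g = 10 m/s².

μ_min ≈ 0.169

Sum moments about the foot of the ladder (the floor normal and friction both act there and drop out).
Ladder weight 19×10 = 190 N acts at 4.375 m along the ladder; its horizontal arm is 4.375·cos57.2° = 2.37 m → τ = 450.3 N·m clockwise.
Person: 92×10 = 920 N at 1.86 m → arm 1.008 m → τ = 927.4 N·m clockwise.
Wall normal N acts horizontally at the top; its moment arm is the height L sinθ = 8.75·sin57.2° = 7.355 m, counterclockwise.
Balancing moments: N × 7.355 = 1378, giving N = 187.4 N.
ΣFx = 0 ⇒ f = N_wall = 187.4 N. ΣFy = 0 ⇒ N_floor = 1110 N.
μ_min = f / N_floor = 187.4 / 1110 = 0.169.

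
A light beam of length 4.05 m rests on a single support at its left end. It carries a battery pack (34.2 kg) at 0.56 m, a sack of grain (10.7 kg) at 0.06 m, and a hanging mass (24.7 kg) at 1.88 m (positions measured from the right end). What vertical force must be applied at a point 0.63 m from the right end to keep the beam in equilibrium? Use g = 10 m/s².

Choose the left end as the axis so the unknown pivot reaction has zero arm there.
Battery pack: 34.2 × 10 = 342 N down at 0.56 m → arm 3.49 m, τ = 342 × 3.49 = 1194 N·m clockwise.
Sack of grain: 10.7 × 10 = 107 N down at 0.06 m → arm 3.99 m, τ = 107 × 3.99 = 426.9 N·m clockwise.
Hanging mass: 24.7 × 10 = 247 N down at 1.88 m → arm 2.17 m, τ = 247 × 2.17 = 536 N·m clockwise.
Net moment of the loads = 2157 N·m clockwise.
The upward force F acts at a point 0.63 m from the right end, arm 3.42 m, giving F × 3.42 counterclockwise.
Setting net torque to zero: F × 3.42 = 2157 → F = 2157 / 3.42 = 631 N.

F ≈ 631 N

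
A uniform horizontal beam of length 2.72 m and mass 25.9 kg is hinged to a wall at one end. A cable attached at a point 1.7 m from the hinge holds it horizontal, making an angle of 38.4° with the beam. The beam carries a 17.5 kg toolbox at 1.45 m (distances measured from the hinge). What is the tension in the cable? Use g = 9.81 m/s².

T ≈ 563 N

Sum moments about the hinge (the unknown hinge reaction has zero arm there).
Beam weight: 25.9 × 9.81 = 254.1 N down at 1.36 m → arm 1.36 m, τ = 254.1 × 1.36 = 345.6 N·m clockwise.
Toolbox: 17.5 × 9.81 = 171.7 N down at 1.45 m → arm 1.45 m, τ = 171.7 × 1.45 = 249 N·m clockwise.
Total clockwise load moment = 594.6 N·m.
The cable tension T acts at 1.7 m; only its component perpendicular to the beam, T sinθ, produces torque. sin 38.4° = 0.6211.
Στ = 0 ⇒ T × 1.7 × 0.6211 = 594.6 ⇒ T = 594.6 / 1.056 = 563 N.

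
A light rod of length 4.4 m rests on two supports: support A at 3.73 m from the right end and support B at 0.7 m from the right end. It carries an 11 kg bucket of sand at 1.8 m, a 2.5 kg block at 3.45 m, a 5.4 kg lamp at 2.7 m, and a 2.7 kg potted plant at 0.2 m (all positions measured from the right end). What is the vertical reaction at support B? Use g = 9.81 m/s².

Take moments about support A.
Bucket of sand: 11 × 9.81 = 107.9 N down at 1.8 m → arm 1.93 m, τ = 107.9 × 1.93 = 208.2 N·m clockwise.
Block: 2.5 × 9.81 = 24.53 N down at 3.45 m → arm 0.28 m, τ = 24.53 × 0.28 = 6.868 N·m clockwise.
Lamp: 5.4 × 9.81 = 52.97 N down at 2.7 m → arm 1.03 m, τ = 52.97 × 1.03 = 54.56 N·m clockwise.
Potted plant: 2.7 × 9.81 = 26.49 N down at 0.2 m → arm 3.53 m, τ = 26.49 × 3.53 = 93.51 N·m clockwise.
Net load moment about support A = 363.1 N·m clockwise.
Reaction R at support B is upward at 0.7 m, arm 3.03 m → moment R × 3.03 counterclockwise.
Στ = 0 ⇒ R × 3.03 = 363.1 ⇒ R = 120 N.

R_B ≈ 120 N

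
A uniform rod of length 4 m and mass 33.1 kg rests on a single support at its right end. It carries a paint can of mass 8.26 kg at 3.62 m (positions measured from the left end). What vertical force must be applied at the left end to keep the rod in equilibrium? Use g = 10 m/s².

Take moments about the right end.
Beam weight: 33.1 × 10 = 331 N down at 2 m → arm 2 m, τ = 331 × 2 = 662 N·m counterclockwise.
Paint can: 8.26 × 10 = 82.6 N down at 3.62 m → arm 0.38 m, τ = 82.6 × 0.38 = 31.39 N·m counterclockwise.
Net moment of the loads = 693.4 N·m counterclockwise.
The upward force F acts at the left end, arm 4 m, giving F × 4 clockwise.
Balancing moments: F × 4 = 693.4, giving F = 693.4 / 4 = 173 N.

F ≈ 173 N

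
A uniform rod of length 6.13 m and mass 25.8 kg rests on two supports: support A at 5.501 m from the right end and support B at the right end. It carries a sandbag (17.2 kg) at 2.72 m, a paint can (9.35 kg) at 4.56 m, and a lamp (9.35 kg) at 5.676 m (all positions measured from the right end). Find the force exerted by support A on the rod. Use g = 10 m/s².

Sum moments about support B (its reaction then has zero moment arm).
Beam weight: 25.8 × 10 = 258 N down at 3.065 m → arm 3.065 m, τ = 258 × 3.065 = 790.8 N·m counterclockwise.
Sandbag: 17.2 × 10 = 172 N down at 2.72 m → arm 2.72 m, τ = 172 × 2.72 = 467.8 N·m counterclockwise.
Paint can: 9.35 × 10 = 93.5 N down at 4.56 m → arm 4.56 m, τ = 93.5 × 4.56 = 426.4 N·m counterclockwise.
Lamp: 9.35 × 10 = 93.5 N down at 5.676 m → arm 5.676 m, τ = 93.5 × 5.676 = 530.7 N·m counterclockwise.
Net load moment about support B = 2216 N·m counterclockwise.
Reaction R at support A is upward at 5.501 m, arm 5.501 m → moment R × 5.501 clockwise.
Στ = 0 ⇒ R × 5.501 = 2216 ⇒ R = 403 N.

R_A ≈ 403 N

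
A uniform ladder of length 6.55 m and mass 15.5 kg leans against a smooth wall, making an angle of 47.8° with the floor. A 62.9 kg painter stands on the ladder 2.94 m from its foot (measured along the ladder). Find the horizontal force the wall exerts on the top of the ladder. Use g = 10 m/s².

N_wall ≈ 326 N

Sum moments about the foot of the ladder (the floor normal and friction both act there and drop out).
Ladder weight 15.5×10 = 155 N acts at 3.275 m along the ladder; its horizontal arm is 3.275·cos47.8° = 2.2 m → τ = 341 N·m clockwise.
Painter: 62.9×10 = 629 N at 2.94 m → arm 1.975 m → τ = 1242 N·m clockwise.
Wall normal N acts horizontally at the top; its moment arm is the height L sinθ = 6.55·sin47.8° = 4.852 m, counterclockwise.
Balancing moments: N × 4.852 = 1583, giving N = 326 N.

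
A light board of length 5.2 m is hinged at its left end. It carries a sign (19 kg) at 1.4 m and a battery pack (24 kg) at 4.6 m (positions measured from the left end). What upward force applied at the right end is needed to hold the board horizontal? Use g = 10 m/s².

About the left end:
Sign: 19 × 10 = 190 N down at 1.4 m → arm 1.4 m, τ = 190 × 1.4 = 266 N·m clockwise.
Battery pack: 24 × 10 = 240 N down at 4.6 m → arm 4.6 m, τ = 240 × 4.6 = 1104 N·m clockwise.
Net moment of the loads = 1370 N·m clockwise.
The upward force F acts at the right end, arm 5.2 m, giving F × 5.2 counterclockwise.
For rotational equilibrium, F × 5.2 = 1370, so F = 1370 / 5.2 = 263 N.

F ≈ 263 N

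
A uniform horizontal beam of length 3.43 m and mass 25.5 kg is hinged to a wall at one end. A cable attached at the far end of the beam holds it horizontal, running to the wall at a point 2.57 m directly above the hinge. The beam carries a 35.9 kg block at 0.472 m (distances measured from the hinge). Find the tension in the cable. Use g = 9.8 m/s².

Sum moments about the hinge (the unknown hinge reaction has zero arm there).
Beam weight: 25.5 × 9.8 = 249.9 N down at 1.715 m → arm 1.715 m, τ = 249.9 × 1.715 = 428.6 N·m clockwise.
Block: 35.9 × 9.8 = 351.8 N down at 0.472 m → arm 0.472 m, τ = 351.8 × 0.472 = 166 N·m clockwise.
Total clockwise load moment = 594.6 N·m.
The cable tension T acts at 3.43 m; only its component perpendicular to the beam, T sinθ, produces torque. sinθ = h/√(h²+d²) = 2.57/√(2.57²+3.43²) = 0.5996.
Balancing moments: T × 3.43 × 0.5996 = 594.6, giving T = 594.6 / 2.057 = 289 N.

T ≈ 289 N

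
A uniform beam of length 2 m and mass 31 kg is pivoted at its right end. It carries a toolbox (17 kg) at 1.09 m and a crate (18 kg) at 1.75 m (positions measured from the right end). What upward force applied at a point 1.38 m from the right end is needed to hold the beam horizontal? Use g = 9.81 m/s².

F ≈ 576 N

Sum moments about the right end (the unknown pivot reaction has zero arm there).
Beam weight: 31 × 9.81 = 304.1 N down at 1 m → arm 1 m, τ = 304.1 × 1 = 304.1 N·m counterclockwise.
Toolbox: 17 × 9.81 = 166.8 N down at 1.09 m → arm 1.09 m, τ = 166.8 × 1.09 = 181.8 N·m counterclockwise.
Crate: 18 × 9.81 = 176.6 N down at 1.75 m → arm 1.75 m, τ = 176.6 × 1.75 = 309.1 N·m counterclockwise.
Net moment of the loads = 795 N·m counterclockwise.
The upward force F acts at a point 1.38 m from the right end, arm 1.38 m, giving F × 1.38 clockwise.
Setting net torque to zero: F × 1.38 = 795 → F = 795 / 1.38 = 576 N.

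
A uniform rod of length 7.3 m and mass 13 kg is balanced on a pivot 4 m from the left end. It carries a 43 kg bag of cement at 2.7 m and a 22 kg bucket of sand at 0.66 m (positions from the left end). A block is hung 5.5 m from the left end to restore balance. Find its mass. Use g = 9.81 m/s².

m ≈ 89.3 kg

Taking torques about the pivot (at 4 m from the left end):
Beam weight: 13 × 9.81 = 127.5 N down at 3.65 m → arm 0.35 m, τ = 127.5 × 0.35 = 44.62 N·m counterclockwise.
Bag of cement: 43 × 9.81 = 421.8 N down at 2.7 m → arm 1.3 m, τ = 421.8 × 1.3 = 548.3 N·m counterclockwise.
Bucket of sand: 22 × 9.81 = 215.8 N down at 0.66 m → arm 3.34 m, τ = 215.8 × 3.34 = 720.8 N·m counterclockwise.
Net moment of known loads = 1314 N·m counterclockwise.
An unknown mass m at 5.5 m has arm 1.5 m; its moment is m·g·1.5 clockwise.
Στ = 0 ⇒ m × 9.81 × 1.5 = 1314 ⇒ m = 1314 / (9.81 × 1.5) = 89.3 kg.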